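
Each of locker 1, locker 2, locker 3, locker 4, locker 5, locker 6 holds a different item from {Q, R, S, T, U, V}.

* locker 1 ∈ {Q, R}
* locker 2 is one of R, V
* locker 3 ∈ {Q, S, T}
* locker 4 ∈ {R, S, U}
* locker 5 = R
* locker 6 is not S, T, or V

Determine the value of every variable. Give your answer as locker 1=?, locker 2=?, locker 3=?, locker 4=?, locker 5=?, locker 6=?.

locker 1=Q, locker 2=V, locker 3=T, locker 4=S, locker 5=R, locker 6=U

locker 5 has just one choice, so locker 5 = R. Strike R from locker 1, locker 2, locker 4, locker 6.
locker 1 must be Q (only option left). Strike Q from locker 3, locker 6.
locker 2's domain is down to {V}, so locker 2 = V.
locker 6 must be U (only option left). Eliminate U elsewhere: locker 4.
locker 4 has just one choice, so locker 4 = S. So locker 3 can't be S.
locker 3's domain is down to {T}, so locker 3 = T.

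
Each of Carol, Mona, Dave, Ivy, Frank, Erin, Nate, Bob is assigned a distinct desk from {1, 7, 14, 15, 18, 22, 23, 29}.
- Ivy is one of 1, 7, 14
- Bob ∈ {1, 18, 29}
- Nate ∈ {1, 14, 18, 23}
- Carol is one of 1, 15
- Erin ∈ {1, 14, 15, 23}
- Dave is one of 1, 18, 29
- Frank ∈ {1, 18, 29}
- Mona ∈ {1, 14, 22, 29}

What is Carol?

Among the 8 variables, 7 fits only Ivy (and all 8 values in {1, 7, 14, 15, 18, 22, 23, 29} must be used), so Ivy = 7.
The 7 still-open variables draw from only 7 values {1, 14, 15, 18, 22, 23, 29}, so each is used; only Mona can be 22, hence Mona = 22.
Dave, Frank, Bob share exactly the 3 values {1, 18, 29}; by pigeonhole those values go to them, so strike 1, 18, 29 from Carol, Erin, Nate.
So Carol = 15.

15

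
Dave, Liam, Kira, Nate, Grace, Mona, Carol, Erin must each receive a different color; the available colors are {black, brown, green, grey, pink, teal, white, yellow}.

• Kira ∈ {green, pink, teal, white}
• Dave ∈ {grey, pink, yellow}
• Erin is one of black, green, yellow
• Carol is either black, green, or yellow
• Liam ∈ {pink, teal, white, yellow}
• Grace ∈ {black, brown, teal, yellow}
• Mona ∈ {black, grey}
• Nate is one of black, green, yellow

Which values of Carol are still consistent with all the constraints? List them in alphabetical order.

The 8 variables together cover exactly {black, brown, green, grey, pink, teal, white, yellow} — 8 values for 8 variables — and brown appears only in Grace's list, so Grace = brown.
Nate, Carol, Erin share exactly the 3 values {black, green, yellow}; by pigeonhole those values go to them, so strike black, green, yellow from Dave, Liam, Kira, Mona.
Mona has just one choice, so Mona = grey. Strike grey from Dave.
Dave's domain is down to {pink}, so Dave = pink. Remove pink from Liam, Kira.
No further eliminations apply; Carol can still be any of black, green, yellow.

black, green, yellow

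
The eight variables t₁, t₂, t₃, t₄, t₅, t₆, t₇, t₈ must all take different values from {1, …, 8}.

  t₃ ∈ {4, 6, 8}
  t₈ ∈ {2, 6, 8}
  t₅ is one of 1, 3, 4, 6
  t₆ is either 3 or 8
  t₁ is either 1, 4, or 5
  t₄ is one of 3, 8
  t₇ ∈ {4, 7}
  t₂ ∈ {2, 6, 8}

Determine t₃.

4

Among the 8 variables, 5 fits only t₁ (and all 8 values in {1, 2, 3, 4, 5, 6, 7, 8} must be used), so t₁ = 5.
Among the 7 still-open variables, 1 fits only t₅ (and all 7 values in {1, 2, 3, 4, 6, 7, 8} must be used), so t₅ = 1.
Among the 6 still-open variables, 7 fits only t₇ (and all 6 values in {2, 3, 4, 6, 7, 8} must be used), so t₇ = 7.
The 5 still-open variables together cover exactly {2, 3, 4, 6, 8} — 5 values for 5 variables — and 4 appears only in t₃'s list, so t₃ = 4.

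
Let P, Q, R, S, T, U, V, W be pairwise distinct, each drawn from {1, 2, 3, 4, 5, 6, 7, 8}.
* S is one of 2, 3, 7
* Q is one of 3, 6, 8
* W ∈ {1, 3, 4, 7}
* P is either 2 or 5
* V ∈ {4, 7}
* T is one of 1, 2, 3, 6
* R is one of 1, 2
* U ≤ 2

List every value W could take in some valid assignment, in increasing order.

The 8 variables together cover exactly {1, 2, 3, 4, 5, 6, 7, 8} — 8 values for 8 variables — and 5 appears only in P's list, so P = 5.
The 7 still-open variables draw from only 7 values {1, 2, 3, 4, 6, 7, 8}, so each is used; only Q can be 8, hence Q = 8.
Among the 6 still-open variables, 6 fits only T (and all 6 values in {1, 2, 3, 4, 6, 7} must be used), so T = 6.
R and U share exactly the 2 values {1, 2}; by pigeonhole those values go to them, so strike 1, 2 from S, W.
No further eliminations apply; W can still be any of 3, 4, 7.

3, 4, 7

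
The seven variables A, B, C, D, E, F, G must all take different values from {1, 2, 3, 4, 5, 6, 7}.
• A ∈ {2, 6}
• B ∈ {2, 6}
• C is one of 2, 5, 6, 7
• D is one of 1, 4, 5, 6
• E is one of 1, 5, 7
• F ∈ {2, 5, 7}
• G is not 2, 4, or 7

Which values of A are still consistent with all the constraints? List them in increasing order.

The 7 variables draw from only 7 values {1, 2, 3, 4, 5, 6, 7}, so each is used; only G can be 3, hence G = 3.
Among the 6 still-open variables, 4 fits only D (and all 6 values in {1, 2, 4, 5, 6, 7} must be used), so D = 4.
The 5 still-open variables draw from only 5 values {1, 2, 5, 6, 7}, so each is used; only E can be 1, hence E = 1.
The 2 variables A and B are confined to {2, 6}, which locks those values in; drop them from C, F.
No further eliminations apply; A can still be any of 2, 6.

2, 6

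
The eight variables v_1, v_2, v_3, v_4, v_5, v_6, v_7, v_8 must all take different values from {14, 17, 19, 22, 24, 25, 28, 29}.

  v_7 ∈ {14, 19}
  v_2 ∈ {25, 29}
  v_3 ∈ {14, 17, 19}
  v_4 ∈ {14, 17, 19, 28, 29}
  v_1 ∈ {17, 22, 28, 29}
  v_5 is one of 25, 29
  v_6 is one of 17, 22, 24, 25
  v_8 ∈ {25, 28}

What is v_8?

The 8 variables draw from only 8 values {14, 17, 19, 22, 24, 25, 28, 29}, so each is used; only v_6 can be 24, hence v_6 = 24.
The 7 still-open variables together cover exactly {14, 17, 19, 22, 25, 28, 29} — 7 values for 7 variables — and 22 appears only in v_1's list, so v_1 = 22.
v_2 and v_5 share exactly the 2 values {25, 29}; by pigeonhole those values go to them, so strike 25, 29 from v_4, v_8.
So v_8 = 28.

28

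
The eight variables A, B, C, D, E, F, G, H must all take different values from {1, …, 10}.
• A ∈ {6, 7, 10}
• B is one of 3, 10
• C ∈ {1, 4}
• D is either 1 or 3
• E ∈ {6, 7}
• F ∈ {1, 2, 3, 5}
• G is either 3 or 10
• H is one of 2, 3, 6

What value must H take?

The 8 variables draw from only 8 values {1, 2, 3, 4, 5, 6, 7, 10}, so each is used; only C can be 4, hence C = 4.
The 7 still-open variables together cover exactly {1, 2, 3, 5, 6, 7, 10} — 7 values for 7 variables — and 5 appears only in F's list, so F = 5.
The 6 still-open variables together cover exactly {1, 2, 3, 6, 7, 10} — 6 values for 6 variables — and 1 appears only in D's list, so D = 1.
The 5 still-open variables together cover exactly {2, 3, 6, 7, 10} — 5 values for 5 variables — and 2 appears only in H's list, so H = 2.

2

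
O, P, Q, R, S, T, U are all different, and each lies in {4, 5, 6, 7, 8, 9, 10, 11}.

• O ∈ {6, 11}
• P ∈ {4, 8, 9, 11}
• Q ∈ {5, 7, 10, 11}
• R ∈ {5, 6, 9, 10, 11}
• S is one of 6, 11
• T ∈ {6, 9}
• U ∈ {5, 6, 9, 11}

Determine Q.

O and S share exactly the 2 values {6, 11}; by pigeonhole those values go to them, so strike 6, 11 from P, Q, R, T, U.
T's domain is down to {9}, so T = 9. Eliminate 9 elsewhere: P, R, U.
U must be 5 (only option left). So Q, R can't be 5.
That leaves R = 10. Eliminate 10 elsewhere: Q.
So Q = 7.

7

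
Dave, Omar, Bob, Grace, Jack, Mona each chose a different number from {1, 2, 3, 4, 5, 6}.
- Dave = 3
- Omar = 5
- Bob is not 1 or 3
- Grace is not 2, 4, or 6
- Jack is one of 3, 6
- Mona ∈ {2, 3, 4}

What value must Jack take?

Dave must be 3 (only option left). Strike 3 from Grace, Jack, Mona.
So Jack = 6.

6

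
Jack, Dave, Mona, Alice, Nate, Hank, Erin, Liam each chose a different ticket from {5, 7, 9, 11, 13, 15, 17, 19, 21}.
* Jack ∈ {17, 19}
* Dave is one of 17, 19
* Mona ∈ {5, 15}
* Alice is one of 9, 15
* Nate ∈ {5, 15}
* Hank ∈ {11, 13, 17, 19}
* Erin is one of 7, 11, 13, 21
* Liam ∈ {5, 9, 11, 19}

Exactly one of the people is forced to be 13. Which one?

Hank

Jack and Dave share exactly the 2 values {17, 19}; by pigeonhole those values go to them, so strike 17, 19 from Hank, Liam.
The 2 variables Mona and Nate are confined to {5, 15}, which locks those values in; drop them from Alice, Liam.
That leaves Alice = 9. Strike 9 from Liam.
Liam has just one choice, so Liam = 11. Eliminate 11 elsewhere: Hank, Erin.
So 13 goes to Hank.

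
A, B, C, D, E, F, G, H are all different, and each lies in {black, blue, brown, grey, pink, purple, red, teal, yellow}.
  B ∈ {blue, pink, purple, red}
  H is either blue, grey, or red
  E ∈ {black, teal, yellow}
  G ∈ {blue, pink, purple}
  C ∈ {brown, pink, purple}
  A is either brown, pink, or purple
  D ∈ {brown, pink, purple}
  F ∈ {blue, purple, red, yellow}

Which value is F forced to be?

yellow

A, C, D between them cover only {brown, pink, purple} — a naked triple. Remove those values from B, F, G.
That leaves G = blue. Remove blue from B, F, H.
That leaves B = red. Eliminate red elsewhere: F, H.
So F = yellow.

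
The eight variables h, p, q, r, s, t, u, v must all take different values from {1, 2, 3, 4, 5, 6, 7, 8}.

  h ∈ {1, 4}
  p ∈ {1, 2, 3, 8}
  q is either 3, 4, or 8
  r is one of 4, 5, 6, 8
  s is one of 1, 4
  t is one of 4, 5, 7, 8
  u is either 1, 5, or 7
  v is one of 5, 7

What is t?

The 8 variables together cover exactly {1, 2, 3, 4, 5, 6, 7, 8} — 8 values for 8 variables — and 2 appears only in p's list, so p = 2.
The 7 still-open variables together cover exactly {1, 3, 4, 5, 6, 7, 8} — 7 values for 7 variables — and 3 appears only in q's list, so q = 3.
The 6 still-open variables together cover exactly {1, 4, 5, 6, 7, 8} — 6 values for 6 variables — and 6 appears only in r's list, so r = 6.
The 5 still-open variables draw from only 5 values {1, 4, 5, 7, 8}, so each is used; only t can be 8, hence t = 8.

8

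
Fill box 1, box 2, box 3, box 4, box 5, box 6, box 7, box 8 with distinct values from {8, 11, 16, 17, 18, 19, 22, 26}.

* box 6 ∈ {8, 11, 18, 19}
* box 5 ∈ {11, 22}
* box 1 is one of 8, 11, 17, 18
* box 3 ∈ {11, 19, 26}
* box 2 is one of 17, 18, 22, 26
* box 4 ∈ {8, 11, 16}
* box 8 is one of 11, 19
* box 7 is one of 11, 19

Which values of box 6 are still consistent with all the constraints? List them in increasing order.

Among the 8 variables, 16 fits only box 4 (and all 8 values in {8, 11, 16, 17, 18, 19, 22, 26} must be used), so box 4 = 16.
box 7 and box 8 between them cover only {11, 19} — a naked pair. Remove those values from box 1, box 3, box 5, box 6.
box 3's domain is down to {26}, so box 3 = 26. So box 2 can't be 26.
box 5 has just one choice, so box 5 = 22. Remove 22 from box 2.
No further eliminations apply; box 6 can still be any of 8, 18.

8, 18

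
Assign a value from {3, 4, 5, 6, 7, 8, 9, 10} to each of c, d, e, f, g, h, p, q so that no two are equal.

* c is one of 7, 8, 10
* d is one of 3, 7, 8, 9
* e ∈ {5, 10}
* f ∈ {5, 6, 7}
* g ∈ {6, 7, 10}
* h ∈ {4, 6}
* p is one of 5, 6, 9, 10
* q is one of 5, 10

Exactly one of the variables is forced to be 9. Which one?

The 8 variables draw from only 8 values {3, 4, 5, 6, 7, 8, 9, 10}, so each is used; only d can be 3, hence d = 3.
The 7 still-open variables draw from only 7 values {4, 5, 6, 7, 8, 9, 10}, so each is used; only h can be 4, hence h = 4.
The 6 still-open variables together cover exactly {5, 6, 7, 8, 9, 10} — 6 values for 6 variables — and 8 appears only in c's list, so c = 8.
The 5 still-open variables together cover exactly {5, 6, 7, 9, 10} — 5 values for 5 variables — and 9 appears only in p's list, so p = 9.

p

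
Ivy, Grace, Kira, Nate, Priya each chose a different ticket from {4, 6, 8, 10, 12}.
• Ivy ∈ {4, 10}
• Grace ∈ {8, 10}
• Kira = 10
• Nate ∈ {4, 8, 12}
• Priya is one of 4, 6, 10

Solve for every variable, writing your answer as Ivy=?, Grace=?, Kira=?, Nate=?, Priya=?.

Ivy=4, Grace=8, Kira=10, Nate=12, Priya=6

Kira has just one choice, so Kira = 10. Eliminate 10 elsewhere: Ivy, Grace, Priya.
That leaves Ivy = 4. So Nate, Priya can't be 4.
Grace's domain is down to {8}, so Grace = 8. Remove 8 from Nate.
That leaves Nate = 12.
Priya must be 6 (only option left).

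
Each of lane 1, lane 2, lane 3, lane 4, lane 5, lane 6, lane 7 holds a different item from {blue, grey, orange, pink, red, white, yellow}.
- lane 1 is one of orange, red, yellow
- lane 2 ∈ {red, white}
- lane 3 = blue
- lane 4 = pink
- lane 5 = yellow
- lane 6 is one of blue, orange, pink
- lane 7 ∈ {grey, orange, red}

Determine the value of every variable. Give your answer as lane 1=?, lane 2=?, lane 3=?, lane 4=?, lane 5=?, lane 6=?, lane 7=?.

lane 1=red, lane 2=white, lane 3=blue, lane 4=pink, lane 5=yellow, lane 6=orange, lane 7=grey

lane 3 must be blue (only option left). Remove blue from lane 6.
That leaves lane 4 = pink. Strike pink from lane 6.
lane 5 has just one choice, so lane 5 = yellow. Remove yellow from lane 1.
lane 6's domain is down to {orange}, so lane 6 = orange. Remove orange from lane 1, lane 7.
lane 1's domain is down to {red}, so lane 1 = red. So lane 2, lane 7 can't be red.
lane 2 has just one choice, so lane 2 = white.
lane 7's domain is down to {grey}, so lane 7 = grey.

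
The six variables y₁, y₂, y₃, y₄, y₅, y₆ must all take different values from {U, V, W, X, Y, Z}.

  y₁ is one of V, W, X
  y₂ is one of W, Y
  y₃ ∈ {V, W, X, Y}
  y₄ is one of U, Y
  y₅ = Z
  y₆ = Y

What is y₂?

y₅ has just one choice, so y₅ = Z.
y₆ must be Y (only option left). So y₂, y₃, y₄ can't be Y.
So y₂ = W.

W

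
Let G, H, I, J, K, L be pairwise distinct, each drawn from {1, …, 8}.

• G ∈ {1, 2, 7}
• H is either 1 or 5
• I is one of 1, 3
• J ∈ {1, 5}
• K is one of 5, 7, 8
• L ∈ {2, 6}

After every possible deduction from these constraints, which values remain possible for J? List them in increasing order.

1, 5

H and J between them cover only {1, 5} — a naked pair. Remove those values from G, I, K.
I's domain is down to {3}, so I = 3.
No further eliminations apply; J can still be any of 1, 5.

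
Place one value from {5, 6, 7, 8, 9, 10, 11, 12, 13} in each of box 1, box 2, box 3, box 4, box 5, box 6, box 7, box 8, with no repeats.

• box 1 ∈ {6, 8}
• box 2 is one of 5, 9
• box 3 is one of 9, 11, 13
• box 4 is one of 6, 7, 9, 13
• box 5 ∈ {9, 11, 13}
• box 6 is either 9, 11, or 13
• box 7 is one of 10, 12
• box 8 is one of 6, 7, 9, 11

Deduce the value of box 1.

8

box 3, box 5, box 6 between them cover only {9, 11, 13} — a naked triple. Remove those values from box 2, box 4, box 8.
box 2 has just one choice, so box 2 = 5.
The 2 variables box 4 and box 8 are confined to {6, 7}, which locks those values in; drop them from box 1.
So box 1 = 8.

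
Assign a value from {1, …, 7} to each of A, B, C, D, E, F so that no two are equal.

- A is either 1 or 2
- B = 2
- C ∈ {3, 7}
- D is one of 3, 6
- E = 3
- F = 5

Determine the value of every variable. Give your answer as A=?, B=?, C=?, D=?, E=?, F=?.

A=1, B=2, C=7, D=6, E=3, F=5

B's domain is down to {2}, so B = 2. Remove 2 from A.
E's domain is down to {3}, so E = 3. Remove 3 from C, D.
F must be 5 (only option left).
A has just one choice, so A = 1.
C must be 7 (only option left).
That leaves D = 6.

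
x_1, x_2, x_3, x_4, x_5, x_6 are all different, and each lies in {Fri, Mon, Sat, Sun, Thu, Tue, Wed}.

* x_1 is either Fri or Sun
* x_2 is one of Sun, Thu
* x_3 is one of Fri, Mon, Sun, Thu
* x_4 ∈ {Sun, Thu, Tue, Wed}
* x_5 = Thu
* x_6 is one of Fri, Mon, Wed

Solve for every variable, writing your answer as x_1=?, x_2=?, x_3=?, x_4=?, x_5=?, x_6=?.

x_1=Fri, x_2=Sun, x_3=Mon, x_4=Tue, x_5=Thu, x_6=Wed

x_5 has just one choice, so x_5 = Thu. Eliminate Thu elsewhere: x_2, x_3, x_4.
That leaves x_2 = Sun. So x_1, x_3, x_4 can't be Sun.
x_1's domain is down to {Fri}, so x_1 = Fri. Remove Fri from x_3, x_6.
x_3's domain is down to {Mon}, so x_3 = Mon. Remove Mon from x_6.
That leaves x_6 = Wed. Remove Wed from x_4.
That leaves x_4 = Tue.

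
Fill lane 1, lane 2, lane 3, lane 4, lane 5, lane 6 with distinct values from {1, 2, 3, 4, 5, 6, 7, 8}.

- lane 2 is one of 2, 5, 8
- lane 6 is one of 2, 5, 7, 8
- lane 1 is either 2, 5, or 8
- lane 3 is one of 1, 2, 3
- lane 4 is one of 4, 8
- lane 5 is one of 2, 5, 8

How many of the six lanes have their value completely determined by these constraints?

2

lane 1, lane 2, lane 5 share exactly the 3 values {2, 5, 8}; by pigeonhole those values go to them, so strike 2, 5, 8 from lane 3, lane 4, lane 6.
lane 4 has just one choice, so lane 4 = 4.
lane 6 must be 7 (only option left).
Determined: lane 4=4, lane 6=7. The other lanes each still have more than one consistent value. That makes 2.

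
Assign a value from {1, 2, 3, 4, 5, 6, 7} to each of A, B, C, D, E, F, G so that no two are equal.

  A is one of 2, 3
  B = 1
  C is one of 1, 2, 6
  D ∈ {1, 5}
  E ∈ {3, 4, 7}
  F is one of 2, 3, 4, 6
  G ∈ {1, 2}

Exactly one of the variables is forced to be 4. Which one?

B must be 1 (only option left). So C, D, G can't be 1.
D must be 5 (only option left).
G must be 2 (only option left). Eliminate 2 elsewhere: A, C, F.
A has just one choice, so A = 3. Eliminate 3 elsewhere: E, F.
C's domain is down to {6}, so C = 6. Eliminate 6 elsewhere: F.
So 4 goes to F.

F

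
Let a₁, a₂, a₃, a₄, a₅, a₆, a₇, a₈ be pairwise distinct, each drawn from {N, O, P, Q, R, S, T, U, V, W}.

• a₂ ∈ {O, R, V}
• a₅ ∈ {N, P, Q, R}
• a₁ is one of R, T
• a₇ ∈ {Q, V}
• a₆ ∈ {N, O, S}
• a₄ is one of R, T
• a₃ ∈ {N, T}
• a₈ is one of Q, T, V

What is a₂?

Among the 8 variables, P fits only a₅ (and all 8 values in {N, O, P, Q, R, S, T, V} must be used), so a₅ = P.
Among the 7 still-open variables, S fits only a₆ (and all 7 values in {N, O, Q, R, S, T, V} must be used), so a₆ = S.
The 6 still-open variables together cover exactly {N, O, Q, R, T, V} — 6 values for 6 variables — and N appears only in a₃'s list, so a₃ = N.
The 5 still-open variables draw from only 5 values {O, Q, R, T, V}, so each is used; only a₂ can be O, hence a₂ = O.

O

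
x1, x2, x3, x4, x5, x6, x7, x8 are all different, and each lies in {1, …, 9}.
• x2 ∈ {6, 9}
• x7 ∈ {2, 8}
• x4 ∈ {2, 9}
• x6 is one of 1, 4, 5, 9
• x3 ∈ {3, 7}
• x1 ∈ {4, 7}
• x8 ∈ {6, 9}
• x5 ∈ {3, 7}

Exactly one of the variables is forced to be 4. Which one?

x2 and x8 between them cover only {6, 9} — a naked pair. Remove those values from x4, x6.
x4's domain is down to {2}, so x4 = 2. Remove 2 from x7.
That leaves x7 = 8.
x3 and x5 share exactly the 2 values {3, 7}; by pigeonhole those values go to them, so strike 3, 7 from x1.
So 4 goes to x1.

x1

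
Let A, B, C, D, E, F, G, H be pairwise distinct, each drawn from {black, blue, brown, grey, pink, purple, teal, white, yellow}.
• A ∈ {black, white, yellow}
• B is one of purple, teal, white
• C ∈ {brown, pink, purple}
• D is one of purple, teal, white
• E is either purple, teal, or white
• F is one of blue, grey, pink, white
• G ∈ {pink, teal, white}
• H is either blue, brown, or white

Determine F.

The 3 variables B, D, E are confined to {purple, teal, white}, which locks those values in; drop them from A, C, F, G, H.
G has just one choice, so G = pink. Remove pink from C, F.
C has just one choice, so C = brown. Strike brown from H.
H's domain is down to {blue}, so H = blue. Eliminate blue elsewhere: F.
So F = grey.

grey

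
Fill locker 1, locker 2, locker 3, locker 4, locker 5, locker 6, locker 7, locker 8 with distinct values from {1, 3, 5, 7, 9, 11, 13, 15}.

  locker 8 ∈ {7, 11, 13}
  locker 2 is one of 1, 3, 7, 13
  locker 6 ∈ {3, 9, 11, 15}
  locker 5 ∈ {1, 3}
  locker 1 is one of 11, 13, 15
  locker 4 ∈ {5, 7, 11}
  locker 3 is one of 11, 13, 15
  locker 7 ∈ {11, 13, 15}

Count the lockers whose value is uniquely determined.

3

The 8 variables together cover exactly {1, 3, 5, 7, 9, 11, 13, 15} — 8 values for 8 variables — and 5 appears only in locker 4's list, so locker 4 = 5.
The 7 still-open variables together cover exactly {1, 3, 7, 9, 11, 13, 15} — 7 values for 7 variables — and 9 appears only in locker 6's list, so locker 6 = 9.
locker 1, locker 3, locker 7 between them cover only {11, 13, 15} — a naked triple. Remove those values from locker 2, locker 8.
locker 8 has just one choice, so locker 8 = 7. So locker 2 can't be 7.
Determined: locker 4=5, locker 6=9, locker 8=7. The other lockers each still have more than one consistent value. That makes 3.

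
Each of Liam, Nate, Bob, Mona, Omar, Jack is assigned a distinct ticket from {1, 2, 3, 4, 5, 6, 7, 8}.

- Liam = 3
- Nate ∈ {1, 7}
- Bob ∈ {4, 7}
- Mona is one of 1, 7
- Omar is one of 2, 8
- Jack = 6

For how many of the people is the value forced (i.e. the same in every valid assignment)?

3

Liam's domain is down to {3}, so Liam = 3.
That leaves Jack = 6.
The 2 variables Nate and Mona are confined to {1, 7}, which locks those values in; drop them from Bob.
That leaves Bob = 4.
Determined: Liam=3, Bob=4, Jack=6. The other people each still have more than one consistent value. That makes 3.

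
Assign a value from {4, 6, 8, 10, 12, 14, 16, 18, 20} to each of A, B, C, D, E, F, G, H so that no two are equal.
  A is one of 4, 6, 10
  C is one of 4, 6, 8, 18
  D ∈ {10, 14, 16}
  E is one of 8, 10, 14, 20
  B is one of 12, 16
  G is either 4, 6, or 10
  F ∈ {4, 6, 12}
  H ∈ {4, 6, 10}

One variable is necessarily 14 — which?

The 3 variables A, G, H are confined to {4, 6, 10}, which locks those values in; drop them from C, D, E, F.
That leaves F = 12. Strike 12 from B.
B's domain is down to {16}, so B = 16. So D can't be 16.
So 14 goes to D.

D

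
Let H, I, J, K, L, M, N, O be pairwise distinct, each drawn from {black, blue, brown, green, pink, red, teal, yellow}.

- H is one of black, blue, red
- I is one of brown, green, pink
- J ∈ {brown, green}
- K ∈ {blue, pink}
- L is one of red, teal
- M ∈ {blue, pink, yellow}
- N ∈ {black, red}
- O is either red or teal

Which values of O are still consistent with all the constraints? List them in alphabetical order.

red, teal

The 8 variables together cover exactly {black, blue, brown, green, pink, red, teal, yellow} — 8 values for 8 variables — and yellow appears only in M's list, so M = yellow.
The 2 variables L and O are confined to {red, teal}, which locks those values in; drop them from H, N.
N must be black (only option left). Remove black from H.
H's domain is down to {blue}, so H = blue. So K can't be blue.
K's domain is down to {pink}, so K = pink. Strike pink from I.
No further eliminations apply; O can still be any of red, teal.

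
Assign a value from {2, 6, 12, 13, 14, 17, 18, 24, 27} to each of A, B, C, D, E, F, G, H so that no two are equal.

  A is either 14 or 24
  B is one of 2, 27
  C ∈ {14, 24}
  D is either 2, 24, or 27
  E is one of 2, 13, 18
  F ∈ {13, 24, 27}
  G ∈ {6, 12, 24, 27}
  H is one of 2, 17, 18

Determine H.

The 2 variables A and C are confined to {14, 24}, which locks those values in; drop them from D, F, G.
B and D between them cover only {2, 27} — a naked pair. Remove those values from E, F, G, H.
F must be 13 (only option left). Remove 13 from E.
That leaves E = 18. Remove 18 from H.
So H = 17.

17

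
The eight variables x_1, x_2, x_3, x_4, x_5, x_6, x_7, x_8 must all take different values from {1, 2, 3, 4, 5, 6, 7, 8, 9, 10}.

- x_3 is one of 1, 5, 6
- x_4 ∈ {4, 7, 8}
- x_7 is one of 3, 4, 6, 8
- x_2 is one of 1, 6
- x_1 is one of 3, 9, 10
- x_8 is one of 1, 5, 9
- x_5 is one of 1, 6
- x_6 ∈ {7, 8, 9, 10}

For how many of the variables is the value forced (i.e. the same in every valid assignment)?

The 2 variables x_2 and x_5 are confined to {1, 6}, which locks those values in; drop them from x_3, x_7, x_8.
x_3 must be 5 (only option left). So x_8 can't be 5.
That leaves x_8 = 9. Strike 9 from x_1, x_6.
Determined: x_3=5, x_8=9. The other variables each still have more than one consistent value. That makes 2.

2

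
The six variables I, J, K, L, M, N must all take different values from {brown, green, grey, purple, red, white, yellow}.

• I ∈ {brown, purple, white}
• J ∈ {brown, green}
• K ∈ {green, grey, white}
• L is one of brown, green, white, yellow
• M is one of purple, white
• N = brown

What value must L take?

yellow

N has just one choice, so N = brown. Strike brown from I, J, L.
J's domain is down to {green}, so J = green. Remove green from K, L.
The 4 still-open variables draw from only 4 values {grey, purple, white, yellow}, so each is used; only K can be grey, hence K = grey.
The 3 still-open variables draw from only 3 values {purple, white, yellow}, so each is used; only L can be yellow, hence L = yellow.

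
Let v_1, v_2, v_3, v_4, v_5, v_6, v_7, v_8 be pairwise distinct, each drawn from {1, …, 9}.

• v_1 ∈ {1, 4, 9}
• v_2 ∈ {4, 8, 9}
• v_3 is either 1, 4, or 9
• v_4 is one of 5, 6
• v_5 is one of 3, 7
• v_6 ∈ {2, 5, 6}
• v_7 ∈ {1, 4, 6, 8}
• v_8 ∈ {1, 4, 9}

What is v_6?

v_1, v_3, v_8 between them cover only {1, 4, 9} — a naked triple. Remove those values from v_2, v_7.
That leaves v_2 = 8. Eliminate 8 elsewhere: v_7.
That leaves v_7 = 6. Remove 6 from v_4, v_6.
v_4's domain is down to {5}, so v_4 = 5. Eliminate 5 elsewhere: v_6.
So v_6 = 2.

2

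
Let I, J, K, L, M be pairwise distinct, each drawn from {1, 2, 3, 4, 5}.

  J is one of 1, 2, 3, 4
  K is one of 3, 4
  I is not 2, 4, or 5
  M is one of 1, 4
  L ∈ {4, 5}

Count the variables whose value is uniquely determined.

2

Among the 5 variables, 2 fits only J (and all 5 values in {1, 2, 3, 4, 5} must be used), so J = 2.
The 4 still-open variables draw from only 4 values {1, 3, 4, 5}, so each is used; only L can be 5, hence L = 5.
Determined: J=2, L=5. The other variables each still have more than one consistent value. That makes 2.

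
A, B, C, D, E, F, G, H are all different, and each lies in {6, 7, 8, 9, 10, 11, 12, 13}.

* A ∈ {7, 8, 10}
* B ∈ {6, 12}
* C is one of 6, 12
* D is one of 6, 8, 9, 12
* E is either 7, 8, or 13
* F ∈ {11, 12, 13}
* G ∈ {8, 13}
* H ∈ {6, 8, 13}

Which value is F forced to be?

11

Among the 8 variables, 9 fits only D (and all 8 values in {6, 7, 8, 9, 10, 11, 12, 13} must be used), so D = 9.
The 7 still-open variables draw from only 7 values {6, 7, 8, 10, 11, 12, 13}, so each is used; only A can be 10, hence A = 10.
The 6 still-open variables draw from only 6 values {6, 7, 8, 11, 12, 13}, so each is used; only E can be 7, hence E = 7.
The 5 still-open variables together cover exactly {6, 8, 11, 12, 13} — 5 values for 5 variables — and 11 appears only in F's list, so F = 11.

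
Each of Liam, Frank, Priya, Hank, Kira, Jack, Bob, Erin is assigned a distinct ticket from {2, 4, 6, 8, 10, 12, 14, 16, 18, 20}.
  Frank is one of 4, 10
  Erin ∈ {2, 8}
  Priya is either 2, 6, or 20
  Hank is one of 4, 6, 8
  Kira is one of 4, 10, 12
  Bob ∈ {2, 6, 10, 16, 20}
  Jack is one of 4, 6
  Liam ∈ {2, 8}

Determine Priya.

The 8 variables draw from only 8 values {2, 4, 6, 8, 10, 12, 16, 20}, so each is used; only Kira can be 12, hence Kira = 12.
The 7 still-open variables together cover exactly {2, 4, 6, 8, 10, 16, 20} — 7 values for 7 variables — and 16 appears only in Bob's list, so Bob = 16.
The 6 still-open variables together cover exactly {2, 4, 6, 8, 10, 20} — 6 values for 6 variables — and 10 appears only in Frank's list, so Frank = 10.
The 5 still-open variables draw from only 5 values {2, 4, 6, 8, 20}, so each is used; only Priya can be 20, hence Priya = 20.

20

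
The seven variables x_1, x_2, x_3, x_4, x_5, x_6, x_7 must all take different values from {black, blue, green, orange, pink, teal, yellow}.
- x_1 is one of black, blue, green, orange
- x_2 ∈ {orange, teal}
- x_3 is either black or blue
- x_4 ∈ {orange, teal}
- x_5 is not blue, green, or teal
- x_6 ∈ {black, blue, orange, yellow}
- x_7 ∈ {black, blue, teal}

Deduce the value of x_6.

The 7 variables draw from only 7 values {black, blue, green, orange, pink, teal, yellow}, so each is used; only x_1 can be green, hence x_1 = green.
The 6 still-open variables draw from only 6 values {black, blue, orange, pink, teal, yellow}, so each is used; only x_5 can be pink, hence x_5 = pink.
Among the 5 still-open variables, yellow fits only x_6 (and all 5 values in {black, blue, orange, teal, yellow} must be used), so x_6 = yellow.

yellow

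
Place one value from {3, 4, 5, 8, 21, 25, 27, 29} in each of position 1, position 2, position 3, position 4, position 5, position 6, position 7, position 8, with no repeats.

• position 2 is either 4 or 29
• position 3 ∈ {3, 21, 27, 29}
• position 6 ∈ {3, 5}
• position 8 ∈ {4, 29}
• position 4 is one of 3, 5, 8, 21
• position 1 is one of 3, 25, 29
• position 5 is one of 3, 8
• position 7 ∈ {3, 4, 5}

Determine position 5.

8

Among the 8 variables, 25 fits only position 1 (and all 8 values in {3, 4, 5, 8, 21, 25, 27, 29} must be used), so position 1 = 25.
The 7 still-open variables together cover exactly {3, 4, 5, 8, 21, 27, 29} — 7 values for 7 variables — and 27 appears only in position 3's list, so position 3 = 27.
The 6 still-open variables draw from only 6 values {3, 4, 5, 8, 21, 29}, so each is used; only position 4 can be 21, hence position 4 = 21.
The 5 still-open variables together cover exactly {3, 4, 5, 8, 29} — 5 values for 5 variables — and 8 appears only in position 5's list, so position 5 = 8.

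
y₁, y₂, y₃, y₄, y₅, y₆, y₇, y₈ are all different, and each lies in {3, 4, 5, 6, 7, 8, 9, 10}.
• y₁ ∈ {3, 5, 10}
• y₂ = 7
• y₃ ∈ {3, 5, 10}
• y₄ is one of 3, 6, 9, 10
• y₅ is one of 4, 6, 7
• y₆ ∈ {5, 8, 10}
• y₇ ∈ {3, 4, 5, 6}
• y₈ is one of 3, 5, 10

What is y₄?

9

y₂ must be 7 (only option left). Eliminate 7 elsewhere: y₅.
The 7 still-open variables together cover exactly {3, 4, 5, 6, 8, 9, 10} — 7 values for 7 variables — and 8 appears only in y₆'s list, so y₆ = 8.
The 6 still-open variables together cover exactly {3, 4, 5, 6, 9, 10} — 6 values for 6 variables — and 9 appears only in y₄'s list, so y₄ = 9.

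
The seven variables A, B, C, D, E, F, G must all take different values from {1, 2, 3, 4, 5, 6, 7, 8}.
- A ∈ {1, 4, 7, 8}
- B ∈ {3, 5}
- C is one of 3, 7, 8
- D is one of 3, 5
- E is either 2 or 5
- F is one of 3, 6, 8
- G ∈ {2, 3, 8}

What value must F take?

6

B and D share exactly the 2 values {3, 5}; by pigeonhole those values go to them, so strike 3, 5 from C, E, F, G.
That leaves E = 2. Strike 2 from G.
G has just one choice, so G = 8. So A, C, F can't be 8.
So F = 6.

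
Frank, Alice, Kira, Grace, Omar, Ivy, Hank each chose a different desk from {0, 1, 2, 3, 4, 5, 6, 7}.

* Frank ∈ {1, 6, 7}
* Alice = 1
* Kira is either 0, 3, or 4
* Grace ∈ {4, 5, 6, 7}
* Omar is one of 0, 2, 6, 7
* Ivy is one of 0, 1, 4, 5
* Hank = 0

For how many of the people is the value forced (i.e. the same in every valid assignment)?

2

Alice's domain is down to {1}, so Alice = 1. Strike 1 from Frank, Ivy.
That leaves Hank = 0. So Kira, Omar, Ivy can't be 0.
Determined: Alice=1, Hank=0. The other people each still have more than one consistent value. That makes 2.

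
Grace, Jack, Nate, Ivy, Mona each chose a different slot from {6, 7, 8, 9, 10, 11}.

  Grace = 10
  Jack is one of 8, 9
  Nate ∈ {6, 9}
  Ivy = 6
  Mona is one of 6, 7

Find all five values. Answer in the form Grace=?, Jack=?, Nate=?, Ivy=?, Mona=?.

Grace=10, Jack=8, Nate=9, Ivy=6, Mona=7

Grace's domain is down to {10}, so Grace = 10.
That leaves Ivy = 6. Eliminate 6 elsewhere: Nate, Mona.
That leaves Mona = 7.
Nate's domain is down to {9}, so Nate = 9. Eliminate 9 elsewhere: Jack.
Jack must be 8 (only option left).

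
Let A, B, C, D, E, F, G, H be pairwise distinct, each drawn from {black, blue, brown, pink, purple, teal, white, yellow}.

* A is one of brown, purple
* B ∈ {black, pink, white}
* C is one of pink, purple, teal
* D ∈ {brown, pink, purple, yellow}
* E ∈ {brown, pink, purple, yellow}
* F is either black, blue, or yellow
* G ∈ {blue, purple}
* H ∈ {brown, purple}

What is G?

The 8 variables together cover exactly {black, blue, brown, pink, purple, teal, white, yellow} — 8 values for 8 variables — and teal appears only in C's list, so C = teal.
The 7 still-open variables draw from only 7 values {black, blue, brown, pink, purple, white, yellow}, so each is used; only B can be white, hence B = white.
The 6 still-open variables draw from only 6 values {black, blue, brown, pink, purple, yellow}, so each is used; only F can be black, hence F = black.
The 5 still-open variables draw from only 5 values {blue, brown, pink, purple, yellow}, so each is used; only G can be blue, hence G = blue.

blue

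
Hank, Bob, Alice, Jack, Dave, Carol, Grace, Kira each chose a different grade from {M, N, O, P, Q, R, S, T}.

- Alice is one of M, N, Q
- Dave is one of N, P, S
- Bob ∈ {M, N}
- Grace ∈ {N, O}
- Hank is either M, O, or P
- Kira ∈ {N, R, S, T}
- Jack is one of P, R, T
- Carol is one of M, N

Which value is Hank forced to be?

P

The 8 variables draw from only 8 values {M, N, O, P, Q, R, S, T}, so each is used; only Alice can be Q, hence Alice = Q.
Bob and Carol between them cover only {M, N} — a naked pair. Remove those values from Hank, Dave, Grace, Kira.
Grace has just one choice, so Grace = O. Strike O from Hank.
So Hank = P.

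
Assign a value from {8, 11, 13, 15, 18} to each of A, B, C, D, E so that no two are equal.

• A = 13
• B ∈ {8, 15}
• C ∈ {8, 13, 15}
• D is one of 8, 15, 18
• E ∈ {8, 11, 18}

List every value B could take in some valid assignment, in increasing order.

8, 15

A's domain is down to {13}, so A = 13. So C can't be 13.
The 4 still-open variables together cover exactly {8, 11, 15, 18} — 4 values for 4 variables — and 11 appears only in E's list, so E = 11.
The 3 still-open variables draw from only 3 values {8, 15, 18}, so each is used; only D can be 18, hence D = 18.
No further eliminations apply; B can still be any of 8, 15.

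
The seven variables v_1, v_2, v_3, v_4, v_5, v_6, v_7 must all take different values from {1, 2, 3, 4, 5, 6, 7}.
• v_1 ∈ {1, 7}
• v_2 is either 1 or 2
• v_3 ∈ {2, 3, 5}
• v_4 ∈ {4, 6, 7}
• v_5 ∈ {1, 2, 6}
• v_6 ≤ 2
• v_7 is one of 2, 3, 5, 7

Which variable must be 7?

The 7 variables together cover exactly {1, 2, 3, 4, 5, 6, 7} — 7 values for 7 variables — and 4 appears only in v_4's list, so v_4 = 4.
Among the 6 still-open variables, 6 fits only v_5 (and all 6 values in {1, 2, 3, 5, 6, 7} must be used), so v_5 = 6.
The 2 variables v_2 and v_6 are confined to {1, 2}, which locks those values in; drop them from v_1, v_3, v_7.
So 7 goes to v_1.

v_1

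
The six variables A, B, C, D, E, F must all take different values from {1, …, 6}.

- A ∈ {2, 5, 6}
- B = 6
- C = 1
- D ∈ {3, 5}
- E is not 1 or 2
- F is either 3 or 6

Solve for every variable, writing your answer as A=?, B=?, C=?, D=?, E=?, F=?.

B's domain is down to {6}, so B = 6. So A, E, F can't be 6.
C has just one choice, so C = 1.
F's domain is down to {3}, so F = 3. So D, E can't be 3.
D's domain is down to {5}, so D = 5. So A, E can't be 5.
E has just one choice, so E = 4.
That leaves A = 2.

A=2, B=6, C=1, D=5, E=4, F=3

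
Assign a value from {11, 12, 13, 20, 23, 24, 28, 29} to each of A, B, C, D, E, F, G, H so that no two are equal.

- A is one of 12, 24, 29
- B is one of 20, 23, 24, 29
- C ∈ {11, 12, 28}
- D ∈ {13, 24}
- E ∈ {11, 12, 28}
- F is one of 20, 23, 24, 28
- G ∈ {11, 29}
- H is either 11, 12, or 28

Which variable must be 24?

The 8 variables together cover exactly {11, 12, 13, 20, 23, 24, 28, 29} — 8 values for 8 variables — and 13 appears only in D's list, so D = 13.
C, E, H between them cover only {11, 12, 28} — a naked triple. Remove those values from A, F, G.
G must be 29 (only option left). Strike 29 from A, B.
So 24 goes to A.

A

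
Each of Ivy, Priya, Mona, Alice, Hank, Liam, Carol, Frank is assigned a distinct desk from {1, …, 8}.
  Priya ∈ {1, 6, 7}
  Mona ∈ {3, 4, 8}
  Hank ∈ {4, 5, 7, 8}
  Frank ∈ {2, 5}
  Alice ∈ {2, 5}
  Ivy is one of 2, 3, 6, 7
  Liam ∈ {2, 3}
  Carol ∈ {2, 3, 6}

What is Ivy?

The 8 variables together cover exactly {1, 2, 3, 4, 5, 6, 7, 8} — 8 values for 8 variables — and 1 appears only in Priya's list, so Priya = 1.
Alice and Frank share exactly the 2 values {2, 5}; by pigeonhole those values go to them, so strike 2, 5 from Ivy, Hank, Liam, Carol.
That leaves Liam = 3. So Ivy, Mona, Carol can't be 3.
That leaves Carol = 6. So Ivy can't be 6.
So Ivy = 7.

7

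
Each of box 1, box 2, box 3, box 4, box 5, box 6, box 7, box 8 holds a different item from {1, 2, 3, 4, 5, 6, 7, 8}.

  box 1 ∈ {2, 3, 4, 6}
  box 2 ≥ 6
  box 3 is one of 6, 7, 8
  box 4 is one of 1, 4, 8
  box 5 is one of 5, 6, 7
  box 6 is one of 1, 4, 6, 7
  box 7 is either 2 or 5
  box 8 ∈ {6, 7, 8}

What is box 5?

5

Among the 8 variables, 3 fits only box 1 (and all 8 values in {1, 2, 3, 4, 5, 6, 7, 8} must be used), so box 1 = 3.
Among the 7 still-open variables, 2 fits only box 7 (and all 7 values in {1, 2, 4, 5, 6, 7, 8} must be used), so box 7 = 2.
The 6 still-open variables together cover exactly {1, 4, 5, 6, 7, 8} — 6 values for 6 variables — and 5 appears only in box 5's list, so box 5 = 5.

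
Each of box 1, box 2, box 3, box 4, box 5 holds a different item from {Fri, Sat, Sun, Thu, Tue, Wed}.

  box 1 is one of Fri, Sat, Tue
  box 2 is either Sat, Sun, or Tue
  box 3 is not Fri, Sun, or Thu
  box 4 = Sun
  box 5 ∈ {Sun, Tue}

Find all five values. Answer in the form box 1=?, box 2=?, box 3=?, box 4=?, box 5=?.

box 1=Fri, box 2=Sat, box 3=Wed, box 4=Sun, box 5=Tue

box 4 has just one choice, so box 4 = Sun. So box 2, box 5 can't be Sun.
box 5 has just one choice, so box 5 = Tue. So box 1, box 2, box 3 can't be Tue.
box 2 has just one choice, so box 2 = Sat. Remove Sat from box 1, box 3.
box 3's domain is down to {Wed}, so box 3 = Wed.
box 1 must be Fri (only option left).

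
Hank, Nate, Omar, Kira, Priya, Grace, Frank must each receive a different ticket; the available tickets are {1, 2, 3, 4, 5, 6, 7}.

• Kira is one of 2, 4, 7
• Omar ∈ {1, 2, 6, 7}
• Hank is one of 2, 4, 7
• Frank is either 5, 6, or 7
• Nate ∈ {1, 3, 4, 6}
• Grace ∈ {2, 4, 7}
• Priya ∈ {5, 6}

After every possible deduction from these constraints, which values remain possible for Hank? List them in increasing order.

Among the 7 variables, 3 fits only Nate (and all 7 values in {1, 2, 3, 4, 5, 6, 7} must be used), so Nate = 3.
Among the 6 still-open variables, 1 fits only Omar (and all 6 values in {1, 2, 4, 5, 6, 7} must be used), so Omar = 1.
Hank, Kira, Grace between them cover only {2, 4, 7} — a naked triple. Remove those values from Frank.
No further eliminations apply; Hank can still be any of 2, 4, 7.

2, 4, 7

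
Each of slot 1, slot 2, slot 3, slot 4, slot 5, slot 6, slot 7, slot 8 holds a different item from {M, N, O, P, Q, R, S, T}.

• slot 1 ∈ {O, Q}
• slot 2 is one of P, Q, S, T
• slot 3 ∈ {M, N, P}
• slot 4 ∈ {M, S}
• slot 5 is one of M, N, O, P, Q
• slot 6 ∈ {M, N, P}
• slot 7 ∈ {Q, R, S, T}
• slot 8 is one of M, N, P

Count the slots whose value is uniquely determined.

3

The 8 variables together cover exactly {M, N, O, P, Q, R, S, T} — 8 values for 8 variables — and R appears only in slot 7's list, so slot 7 = R.
The 7 still-open variables together cover exactly {M, N, O, P, Q, S, T} — 7 values for 7 variables — and T appears only in slot 2's list, so slot 2 = T.
The 6 still-open variables draw from only 6 values {M, N, O, P, Q, S}, so each is used; only slot 4 can be S, hence slot 4 = S.
slot 3, slot 6, slot 8 between them cover only {M, N, P} — a naked triple. Remove those values from slot 5.
Determined: slot 2=T, slot 4=S, slot 7=R. The other slots each still have more than one consistent value. That makes 3.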